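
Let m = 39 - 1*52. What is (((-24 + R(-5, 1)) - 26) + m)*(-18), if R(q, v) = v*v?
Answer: 1116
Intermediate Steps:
R(q, v) = v²
m = -13 (m = 39 - 52 = -13)
(((-24 + R(-5, 1)) - 26) + m)*(-18) = (((-24 + 1²) - 26) - 13)*(-18) = (((-24 + 1) - 26) - 13)*(-18) = ((-23 - 26) - 13)*(-18) = (-49 - 13)*(-18) = -62*(-18) = 1116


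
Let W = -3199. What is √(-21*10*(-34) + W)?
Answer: √3941 ≈ 62.777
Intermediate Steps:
√(-21*10*(-34) + W) = √(-21*10*(-34) - 3199) = √(-210*(-34) - 3199) = √(7140 - 3199) = √3941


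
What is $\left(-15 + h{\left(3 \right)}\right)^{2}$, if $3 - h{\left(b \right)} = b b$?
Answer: $441$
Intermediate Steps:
$h{\left(b \right)} = 3 - b^{2}$ ($h{\left(b \right)} = 3 - b b = 3 - b^{2}$)
$\left(-15 + h{\left(3 \right)}\right)^{2} = \left(-15 + \left(3 - 3^{2}\right)\right)^{2} = \left(-15 + \left(3 - 9\right)\right)^{2} = \left(-15 - 6\right)^{2} = \left(-21\right)^{2} = 441$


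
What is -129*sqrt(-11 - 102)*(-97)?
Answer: 12513*I*sqrt(113) ≈ 1.3302e+5*I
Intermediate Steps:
-129*sqrt(-11 - 102)*(-97) = -129*I*sqrt(113)*(-97) = 12513*I*sqrt(113)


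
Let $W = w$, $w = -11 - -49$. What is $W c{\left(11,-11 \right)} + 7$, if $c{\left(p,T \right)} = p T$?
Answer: $-4591$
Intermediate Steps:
$c{\left(p,T \right)} = T p$
$w = 38$ ($w = -11 + 49 = 38$)
$W = 38$
$W c{\left(11,-11 \right)} + 7 = 38 \left(\left(-11\right) 11\right) + 7 = 38 \left(-121\right) + 7 = -4598 + 7 = -4591$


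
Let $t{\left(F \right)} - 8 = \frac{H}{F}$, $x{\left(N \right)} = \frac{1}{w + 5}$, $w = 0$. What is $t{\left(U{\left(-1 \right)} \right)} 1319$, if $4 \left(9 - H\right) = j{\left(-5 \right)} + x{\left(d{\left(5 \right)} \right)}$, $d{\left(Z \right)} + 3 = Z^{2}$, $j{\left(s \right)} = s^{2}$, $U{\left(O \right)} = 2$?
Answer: $\frac{246653}{20} \approx 12333.0$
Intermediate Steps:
$d{\left(Z \right)} = -3 + Z^{2}$
$x{\left(N \right)} = \frac{1}{5}$ ($x{\left(N \right)} = \frac{1}{0 + 5} = \frac{1}{5}$)
$H = \frac{27}{10}$ ($H = 9 - \frac{\left(-5\right)^{2} + \frac{1}{5}}{4} = 9 - \frac{25 + \frac{1}{5}}{4} = 9 - \frac{63}{10} = \frac{27}{10} \approx 2.7$)
$t{\left(F \right)} = 8 + \frac{27}{10 F}$
$t{\left(U{\left(-1 \right)} \right)} 1319 = \left(8 + \frac{27}{10 \cdot 2}\right) 1319 = \left(8 + \frac{27}{10} \cdot \frac{1}{2}\right) 1319 = \left(8 + \frac{27}{20}\right) 1319 = \frac{187}{20} \cdot 1319 = \frac{246653}{20}$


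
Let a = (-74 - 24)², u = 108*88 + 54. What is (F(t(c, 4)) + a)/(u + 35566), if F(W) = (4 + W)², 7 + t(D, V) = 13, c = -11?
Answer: 2426/11281 ≈ 0.21505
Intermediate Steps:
u = 9558 (u = 9504 + 54 = 9558)
a = 9604 (a = (-98)² = 9604)
t(D, V) = 6 (t(D, V) = -7 + 13 = 6)
(F(t(c, 4)) + a)/(u + 35566) = ((4 + 6)² + 9604)/(9558 + 35566) = (10² + 9604)/45124 = (100 + 9604)*(1/45124) = 9704*(1/45124) = 2426/11281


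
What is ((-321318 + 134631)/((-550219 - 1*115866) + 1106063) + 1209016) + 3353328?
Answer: 2007330801745/439978 ≈ 4.5623e+6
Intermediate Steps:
((-321318 + 134631)/((-550219 - 1*115866) + 1106063) + 1209016) + 3353328 = (-186687/((-550219 - 115866) + 1106063) + 1209016) + 3353328 = (-186687/(-666085 + 1106063) + 1209016) + 3353328 = (-186687/439978 + 1209016) + 3353328 = 531940254961/439978 + 3353328 = 2007330801745/439978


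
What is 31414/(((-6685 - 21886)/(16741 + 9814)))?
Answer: -834198770/28571 ≈ -29197.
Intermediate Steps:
31414/(((-6685 - 21886)/(16741 + 9814))) = 31414/((-28571/26555)) = 31414/((-28571*1/26555)) = 31414/(-28571/26555) = 31414*(-26555/28571) = -834198770/28571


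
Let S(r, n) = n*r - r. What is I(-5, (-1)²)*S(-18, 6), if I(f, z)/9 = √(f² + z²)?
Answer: -810*√26 ≈ -4130.2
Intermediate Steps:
S(r, n) = -r + n*r
I(f, z) = 9*√(f² + z²)
I(-5, (-1)²)*S(-18, 6) = (9*√((-5)² + ((-1)²)²))*(-18*(-1 + 6)) = (9*√(25 + 1²))*(-18*5) = (9*√(25 + 1))*(-90) = (9*√26)*(-90) = -810*√26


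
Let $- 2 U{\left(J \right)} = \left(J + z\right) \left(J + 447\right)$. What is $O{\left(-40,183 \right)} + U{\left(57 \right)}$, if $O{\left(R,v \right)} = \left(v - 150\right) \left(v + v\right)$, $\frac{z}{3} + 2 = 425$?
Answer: $-322074$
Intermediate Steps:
$z = 1269$ ($z = -6 + 3 \cdot 425 = -6 + 1275 = 1269$)
$U{\left(J \right)} = - \frac{\left(447 + J\right) \left(1269 + J\right)}{2}$ ($U{\left(J \right)} = - \frac{\left(J + 1269\right) \left(J + 447\right)}{2} = - \frac{\left(1269 + J\right) \left(447 + J\right)}{2} = - \frac{\left(447 + J\right) \left(1269 + J\right)}{2}$)
$O{\left(R,v \right)} = 2 v \left(-150 + v\right)$ ($O{\left(R,v \right)} = \left(-150 + v\right) 2 v = 2 v \left(-150 + v\right)$)
$O{\left(-40,183 \right)} + U{\left(57 \right)} = 2 \cdot 183 \left(-150 + 183\right) - \left(\frac{665055}{2} + \frac{3249}{2}\right) = 2 \cdot 183 \cdot 33 - 334152 = 12078 - 334152 = -322074$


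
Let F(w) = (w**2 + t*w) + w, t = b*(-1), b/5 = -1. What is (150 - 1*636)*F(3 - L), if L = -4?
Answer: -44226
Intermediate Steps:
b = -5 (b = 5*(-1) = -5)
t = 5 (t = -5*(-1) = 5)
F(w) = w**2 + 6*w (F(w) = (w**2 + 5*w) + w = w**2 + 6*w)
(150 - 1*636)*F(3 - L) = (150 - 1*636)*((3 - 1*(-4))*(6 + (3 - 1*(-4)))) = (150 - 636)*((3 + 4)*(6 + (3 + 4))) = -3402*(6 + 7) = -3402*13 = -486*91 = -44226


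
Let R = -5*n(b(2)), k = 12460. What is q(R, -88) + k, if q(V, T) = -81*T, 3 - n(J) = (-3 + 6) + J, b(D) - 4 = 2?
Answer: 19588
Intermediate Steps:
b(D) = 6 (b(D) = 4 + 2 = 6)
n(J) = -J (n(J) = 3 - ((-3 + 6) + J) = 3 - (3 + J) = 3 + (-3 - J) = -J)
R = 30 (R = -(-5)*6 = -5*(-6) = 30)
q(R, -88) + k = -81*(-88) + 12460 = 7128 + 12460 = 19588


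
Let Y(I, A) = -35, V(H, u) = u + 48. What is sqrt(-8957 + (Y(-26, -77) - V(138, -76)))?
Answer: 6*I*sqrt(249) ≈ 94.678*I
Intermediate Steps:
V(H, u) = 48 + u
sqrt(-8957 + (Y(-26, -77) - V(138, -76))) = sqrt(-8957 + (-35 - (48 - 76))) = sqrt(-8957 + (-35 - 1*(-28))) = sqrt(-8957 + (-35 + 28)) = sqrt(-8957 - 7) = sqrt(-8964) = 6*I*sqrt(249)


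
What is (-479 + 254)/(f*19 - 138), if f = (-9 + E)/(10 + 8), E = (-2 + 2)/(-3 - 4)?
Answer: 90/59 ≈ 1.5254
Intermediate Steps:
E = 0 (E = 0/(-7) = 0*(-⅐) = 0)
f = -½ (f = (-9 + 0)/(10 + 8) = -9/18 = -9*1/18 = -½ ≈ -0.50000)
(-479 + 254)/(f*19 - 138) = (-479 + 254)/(-½*19 - 138) = -225/(-19/2 - 138) = -225/(-295/2) = -225*(-2/295) = 90/59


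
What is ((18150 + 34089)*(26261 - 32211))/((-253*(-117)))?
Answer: -9418850/897 ≈ -10500.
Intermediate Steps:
((18150 + 34089)*(26261 - 32211))/((-253*(-117))) = (52239*(-5950))/29601 = -310822050*1/29601 = -9418850/897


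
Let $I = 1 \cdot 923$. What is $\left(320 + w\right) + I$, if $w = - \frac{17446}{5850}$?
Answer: $\frac{279004}{225} \approx 1240.0$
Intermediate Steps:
$w = - \frac{671}{225}$ ($w = \left(-17446\right) \frac{1}{5850} = - \frac{671}{225} \approx -2.9822$)
$I = 923$
$\left(320 + w\right) + I = \left(320 - \frac{671}{225}\right) + 923 = \frac{71329}{225} + 923 = \frac{279004}{225}$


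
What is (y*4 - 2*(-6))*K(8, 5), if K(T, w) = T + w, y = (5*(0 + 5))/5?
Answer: 416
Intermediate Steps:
y = 5 (y = (5*5)*(⅕) = 25*(⅕) = 5)
(y*4 - 2*(-6))*K(8, 5) = (5*4 - 2*(-6))*(8 + 5) = (20 + 12)*13 = 32*13 = 416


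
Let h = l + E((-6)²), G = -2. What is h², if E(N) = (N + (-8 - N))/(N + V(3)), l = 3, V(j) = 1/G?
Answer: 38809/5041 ≈ 7.6987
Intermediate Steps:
V(j) = -½ (V(j) = 1/(-2) = -½)
E(N) = -8/(-½ + N) (E(N) = (N + (-8 - N))/(N - ½) = -8/(-½ + N))
h = 197/71 (h = 3 - 16/(-1 + 2*(-6)²) = 3 - 16/(-1 + 2*36) = 3 - 16/(-1 + 72) = 3 - 16/71 = 197/71 ≈ 2.7746)
h² = (197/71)² = 38809/5041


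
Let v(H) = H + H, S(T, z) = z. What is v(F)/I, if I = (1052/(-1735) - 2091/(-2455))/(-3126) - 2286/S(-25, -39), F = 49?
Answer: 678530491548/405839515007 ≈ 1.6719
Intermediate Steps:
v(H) = 2*H
I = 405839515007/6923780526 (I = (1052/(-1735) - 2091/(-2455))/(-3126) - 2286/(-39) = (1052*(-1/1735) - 2091*(-1/2455))*(-1/3126) - 2286*(-1/39) = (-1052/1735 + 2091/2455)*(-1/3126) + 762/13 = (41809/170377)*(-1/3126) + 762/13 = -41809/532598502 + 762/13 = 405839515007/6923780526 ≈ 58.615)
v(F)/I = (2*49)/(405839515007/6923780526) = 98*(6923780526/405839515007) = 678530491548/405839515007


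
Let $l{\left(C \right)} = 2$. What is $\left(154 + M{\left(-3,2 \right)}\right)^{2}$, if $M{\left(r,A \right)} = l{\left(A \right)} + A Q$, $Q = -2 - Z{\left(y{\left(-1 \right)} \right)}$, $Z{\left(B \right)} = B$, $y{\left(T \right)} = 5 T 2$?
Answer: $29584$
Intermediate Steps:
$y{\left(T \right)} = 10 T$
$Q = 8$ ($Q = -2 - 10 \left(-1\right) = -2 - -10 = -2 + 10 = 8$)
$M{\left(r,A \right)} = 2 + 8 A$ ($M{\left(r,A \right)} = 2 + A 8 = 2 + 8 A$)
$\left(154 + M{\left(-3,2 \right)}\right)^{2} = \left(154 + \left(2 + 8 \cdot 2\right)\right)^{2} = \left(154 + \left(2 + 16\right)\right)^{2} = \left(154 + 18\right)^{2} = 172^{2} = 29584$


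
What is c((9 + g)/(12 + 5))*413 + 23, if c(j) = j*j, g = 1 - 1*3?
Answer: 26884/289 ≈ 93.024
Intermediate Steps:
g = -2 (g = 1 - 3 = -2)
c(j) = j**2
c((9 + g)/(12 + 5))*413 + 23 = ((9 - 2)/(12 + 5))**2*413 + 23 = (7/17)**2*413 + 23 = (49/289)*413 + 23 = 20237/289 + 23 = 26884/289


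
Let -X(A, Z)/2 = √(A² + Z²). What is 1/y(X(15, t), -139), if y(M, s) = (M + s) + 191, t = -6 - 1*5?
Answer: 13/330 + √346/660 ≈ 0.067577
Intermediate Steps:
t = -11 (t = -6 - 5 = -11)
X(A, Z) = -2*√(A² + Z²)
y(M, s) = 191 + M + s
1/y(X(15, t), -139) = 1/(191 - 2*√(15² + (-11)²) - 139) = 1/(191 - 2*√(225 + 121) - 139) = 1/(191 - 2*√346 - 139) = 1/(52 - 2*√346)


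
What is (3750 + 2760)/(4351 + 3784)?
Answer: 1302/1627 ≈ 0.80025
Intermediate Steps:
(3750 + 2760)/(4351 + 3784) = 6510/8135 = 6510*(1/8135) = 1302/1627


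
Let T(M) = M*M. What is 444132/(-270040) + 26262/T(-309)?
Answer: -980954917/716213590 ≈ -1.3696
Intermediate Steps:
T(M) = M²
444132/(-270040) + 26262/T(-309) = 444132/(-270040) + 26262/((-309)²) = 444132*(-1/270040) + 26262/95481 = -111033/67510 + 26262*(1/95481) = -111033/67510 + 2918/10609 = -980954917/716213590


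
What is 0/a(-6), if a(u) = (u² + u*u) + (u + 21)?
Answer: 0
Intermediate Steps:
a(u) = 21 + u + 2*u² (a(u) = (u² + u²) + (21 + u) = 2*u² + (21 + u) = 21 + u + 2*u²)
0/a(-6) = 0/(21 - 6 + 2*(-6)²) = 0/(21 - 6 + 2*36) = 0/(21 - 6 + 72) = 0/87 = 0*(1/87) = 0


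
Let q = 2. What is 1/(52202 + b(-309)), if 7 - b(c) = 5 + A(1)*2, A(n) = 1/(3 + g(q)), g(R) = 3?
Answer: 3/156611 ≈ 1.9156e-5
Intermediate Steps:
A(n) = ⅙ (A(n) = 1/(3 + 3) = 1/6 = ⅙)
b(c) = 5/3 (b(c) = 7 - (5 + (⅙)*2) = 7 - (5 + ⅓) = 7 - 1*16/3 = 7 - 16/3 = 5/3)
1/(52202 + b(-309)) = 1/(52202 + 5/3) = 1/(156611/3) = 3/156611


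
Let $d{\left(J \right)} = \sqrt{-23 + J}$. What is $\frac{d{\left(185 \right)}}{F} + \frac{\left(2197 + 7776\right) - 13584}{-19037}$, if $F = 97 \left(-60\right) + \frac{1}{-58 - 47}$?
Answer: $\frac{3611}{19037} - \frac{945 \sqrt{2}}{611101} \approx 0.1875$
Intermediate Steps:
$F = - \frac{611101}{105}$ ($F = -5820 + \frac{1}{-105} = -5820 - \frac{1}{105} = - \frac{611101}{105} \approx -5820.0$)
$\frac{d{\left(185 \right)}}{F} + \frac{\left(2197 + 7776\right) - 13584}{-19037} = \frac{\sqrt{-23 + 185}}{- \frac{611101}{105}} + \frac{\left(2197 + 7776\right) - 13584}{-19037} = \sqrt{162} \left(- \frac{105}{611101}\right) + \left(9973 - 13584\right) \left(- \frac{1}{19037}\right) = 9 \sqrt{2} \left(- \frac{105}{611101}\right) - - \frac{3611}{19037} = - \frac{945 \sqrt{2}}{611101} + \frac{3611}{19037} = \frac{3611}{19037} - \frac{945 \sqrt{2}}{611101}$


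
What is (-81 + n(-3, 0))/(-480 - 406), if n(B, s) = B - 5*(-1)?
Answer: 79/886 ≈ 0.089165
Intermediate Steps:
n(B, s) = 5 + B (n(B, s) = B + 5 = 5 + B)
(-81 + n(-3, 0))/(-480 - 406) = (-81 + (5 - 3))/(-480 - 406) = (-81 + 2)/(-886) = -1/886*(-79) = 79/886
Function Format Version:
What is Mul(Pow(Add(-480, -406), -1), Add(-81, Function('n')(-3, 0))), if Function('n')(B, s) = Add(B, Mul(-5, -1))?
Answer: Rational(79, 886) ≈ 0.089165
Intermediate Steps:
Function('n')(B, s) = Add(5, B) (Function('n')(B, s) = Add(B, 5) = Add(5, B))
Mul(Pow(Add(-480, -406), -1), Add(-81, Function('n')(-3, 0))) = Mul(Pow(Add(-480, -406), -1), Add(-81, Add(5, -3))) = Mul(Pow(-886, -1), Add(-81, 2)) = Mul(Rational(-1, 886), -79) = Rational(79, 886)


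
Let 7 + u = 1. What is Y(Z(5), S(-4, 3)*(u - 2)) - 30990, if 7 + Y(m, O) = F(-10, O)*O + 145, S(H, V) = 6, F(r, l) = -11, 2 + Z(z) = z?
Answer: -30324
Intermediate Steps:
Z(z) = -2 + z
u = -6 (u = -7 + 1 = -6)
Y(m, O) = 138 - 11*O (Y(m, O) = -7 + (-11*O + 145) = -7 + (145 - 11*O) = 138 - 11*O)
Y(Z(5), S(-4, 3)*(u - 2)) - 30990 = (138 - 66*(-6 - 2)) - 30990 = (138 - 66*(-8)) - 30990 = (138 - 11*(-48)) - 30990 = (138 + 528) - 30990 = 666 - 30990 = -30324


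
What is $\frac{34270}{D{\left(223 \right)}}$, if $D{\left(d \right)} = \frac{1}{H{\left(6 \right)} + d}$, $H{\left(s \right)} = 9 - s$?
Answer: $7745020$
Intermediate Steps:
$D{\left(d \right)} = \frac{1}{3 + d}$ ($D{\left(d \right)} = \frac{1}{\left(9 - 6\right) + d} = \frac{1}{3 + d}$)
$\frac{34270}{D{\left(223 \right)}} = \frac{34270}{\frac{1}{3 + 223}} = \frac{34270}{\frac{1}{226}} = 34270 \frac{1}{\frac{1}{226}} = 34270 \cdot 226 = 7745020$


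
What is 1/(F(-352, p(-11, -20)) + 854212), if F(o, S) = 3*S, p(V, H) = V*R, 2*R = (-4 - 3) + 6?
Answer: 2/1708457 ≈ 1.1706e-6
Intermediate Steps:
R = -1/2 (R = ((-4 - 3) + 6)/2 = (-7 + 6)/2 = (1/2)*(-1) = -1/2 ≈ -0.50000)
p(V, H) = -V/2 (p(V, H) = V*(-1/2) = -V/2)
1/(F(-352, p(-11, -20)) + 854212) = 1/(3*(-1/2*(-11)) + 854212) = 1/(3*(11/2) + 854212) = 1/(33/2 + 854212) = 1/(1708457/2) = 2/1708457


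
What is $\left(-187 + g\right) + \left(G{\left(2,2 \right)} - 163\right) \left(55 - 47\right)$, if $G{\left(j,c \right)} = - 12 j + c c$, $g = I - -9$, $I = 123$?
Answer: $-1519$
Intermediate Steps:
$g = 132$ ($g = 123 - -9 = 123 + 9 = 132$)
$G{\left(j,c \right)} = c^{2} - 12 j$ ($G{\left(j,c \right)} = - 12 j + c^{2} = c^{2} - 12 j$)
$\left(-187 + g\right) + \left(G{\left(2,2 \right)} - 163\right) \left(55 - 47\right) = \left(-187 + 132\right) + \left(\left(2^{2} - 24\right) - 163\right) \left(55 - 47\right) = -55 + \left(\left(4 - 24\right) - 163\right) 8 = -55 + \left(-20 - 163\right) 8 = -55 - 1464 = -1519$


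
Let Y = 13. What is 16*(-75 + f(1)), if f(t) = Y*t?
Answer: -992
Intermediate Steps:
f(t) = 13*t
16*(-75 + f(1)) = 16*(-75 + 13*1) = 16*(-75 + 13) = 16*(-62) = -992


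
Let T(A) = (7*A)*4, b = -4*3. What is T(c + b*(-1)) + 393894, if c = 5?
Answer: 394370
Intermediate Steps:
b = -12
T(A) = 28*A
T(c + b*(-1)) + 393894 = 28*(5 - 12*(-1)) + 393894 = 28*(5 + 12) + 393894 = 28*17 + 393894 = 476 + 393894 = 394370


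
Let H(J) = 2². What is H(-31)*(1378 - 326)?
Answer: 4208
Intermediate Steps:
H(J) = 4
H(-31)*(1378 - 326) = 4*(1378 - 326) = 4*1052 = 4208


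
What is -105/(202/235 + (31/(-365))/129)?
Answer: -232364475/1900777 ≈ -122.25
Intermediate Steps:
-105/(202/235 + (31/(-365))/129) = -105/(202*(1/235) + (31*(-1/365))*(1/129)) = -105/(202/235 - 31/365*1/129) = -105/(202/235 - 31/47085) = -105/1900777/2212995 = -105*2212995/1900777 = -232364475/1900777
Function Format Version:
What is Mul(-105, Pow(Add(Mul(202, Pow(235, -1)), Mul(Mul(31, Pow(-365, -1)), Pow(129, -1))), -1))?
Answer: Rational(-232364475, 1900777) ≈ -122.25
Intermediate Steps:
Mul(-105, Pow(Add(Mul(202, Pow(235, -1)), Mul(Mul(31, Pow(-365, -1)), Pow(129, -1))), -1)) = Mul(-105, Pow(Add(Mul(202, Rational(1, 235)), Mul(Mul(31, Rational(-1, 365)), Rational(1, 129))), -1)) = Mul(-105, Pow(Add(Rational(202, 235), Mul(Rational(-31, 365), Rational(1, 129))), -1)) = Mul(-105, Pow(Add(Rational(202, 235), Rational(-31, 47085)), -1)) = Mul(-105, Pow(Rational(1900777, 2212995), -1)) = Mul(-105, Rational(2212995, 1900777)) = Rational(-232364475, 1900777)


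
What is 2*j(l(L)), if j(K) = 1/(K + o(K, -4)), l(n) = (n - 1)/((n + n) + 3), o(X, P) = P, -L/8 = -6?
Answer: -198/349 ≈ -0.56734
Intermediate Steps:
L = 48 (L = -8*(-6) = 48)
l(n) = (-1 + n)/(3 + 2*n) (l(n) = (-1 + n)/(2*n + 3) = (-1 + n)/(3 + 2*n))
j(K) = 1/(-4 + K) (j(K) = 1/(K - 4) = 1/(-4 + K))
2*j(l(L)) = 2/(-4 + (-1 + 48)/(3 + 2*48)) = 2/(-4 + 47/(3 + 96)) = 2/(-4 + 47/99) = 2/(-349/99) = 2*(-99/349) = -198/349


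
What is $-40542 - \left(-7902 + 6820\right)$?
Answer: $-39460$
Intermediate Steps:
$-40542 - \left(-7902 + 6820\right) = -40542 - -1082 = -40542 + 1082 = -39460$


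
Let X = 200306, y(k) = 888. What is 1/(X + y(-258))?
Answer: 1/201194 ≈ 4.9703e-6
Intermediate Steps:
1/(X + y(-258)) = 1/(200306 + 888) = 1/201194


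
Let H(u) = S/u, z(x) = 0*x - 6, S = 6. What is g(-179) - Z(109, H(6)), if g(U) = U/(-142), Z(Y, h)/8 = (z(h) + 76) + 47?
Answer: -132733/142 ≈ -934.74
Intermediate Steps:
z(x) = -6 (z(x) = 0 - 6 = -6)
H(u) = 6/u
Z(Y, h) = 936 (Z(Y, h) = 8*((-6 + 76) + 47) = 8*(70 + 47) = 8*117 = 936)
g(U) = -U/142 (g(U) = U*(-1/142) = -U/142)
g(-179) - Z(109, H(6)) = -1/142*(-179) - 1*936 = 179/142 - 936 = -132733/142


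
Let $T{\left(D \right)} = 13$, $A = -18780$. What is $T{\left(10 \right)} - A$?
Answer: $18793$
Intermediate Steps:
$T{\left(10 \right)} - A = 13 - -18780 = 13 + 18780 = 18793$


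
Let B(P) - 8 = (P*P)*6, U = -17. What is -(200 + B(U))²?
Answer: -3771364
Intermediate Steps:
B(P) = 8 + 6*P² (B(P) = 8 + (P*P)*6 = 8 + P²*6 = 8 + 6*P²)
-(200 + B(U))² = -(200 + (8 + 6*(-17)²))² = -(200 + (8 + 6*289))² = -(200 + (8 + 1734))² = -(200 + 1742)² = -1*1942² = -1*3771364 = -3771364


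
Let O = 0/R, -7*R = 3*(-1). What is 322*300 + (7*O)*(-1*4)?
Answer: 96600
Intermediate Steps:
R = 3/7 (R = -3*(-1)/7 = -1/7*(-3) = 3/7 ≈ 0.42857)
O = 0 (O = 0/(3/7) = 0*(7/3) = 0)
322*300 + (7*O)*(-1*4) = 322*300 + (7*0)*(-1*4) = 96600 + 0*(-4) = 96600 + 0 = 96600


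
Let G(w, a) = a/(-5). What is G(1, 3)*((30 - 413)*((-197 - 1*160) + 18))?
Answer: -389511/5 ≈ -77902.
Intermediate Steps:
G(w, a) = -a/5 (G(w, a) = a*(-⅕) = -a/5)
G(1, 3)*((30 - 413)*((-197 - 1*160) + 18)) = (-⅕*3)*((30 - 413)*((-197 - 1*160) + 18)) = -(-1149)*((-197 - 160) + 18)/5 = -(-1149)*(-357 + 18)/5 = -(-1149)*(-339)/5 = -⅗*129837 = -389511/5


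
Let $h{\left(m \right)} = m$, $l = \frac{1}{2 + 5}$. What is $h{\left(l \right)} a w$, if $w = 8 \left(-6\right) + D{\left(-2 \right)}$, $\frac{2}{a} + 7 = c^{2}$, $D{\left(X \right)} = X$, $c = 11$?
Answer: $- \frac{50}{399} \approx -0.12531$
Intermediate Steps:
$a = \frac{1}{57}$ ($a = \frac{2}{-7 + 11^{2}} = \frac{2}{-7 + 121} = \frac{2}{114} = 2 \cdot \frac{1}{114} = \frac{1}{57} \approx 0.017544$)
$l = \frac{1}{7} \approx 0.14286$
$w = -50$ ($w = 8 \left(-6\right) - 2 = -48 - 2 = -50$)
$h{\left(l \right)} a w = \frac{1}{7} \cdot \frac{1}{57} \left(-50\right) = \frac{1}{399} \left(-50\right) = - \frac{50}{399}$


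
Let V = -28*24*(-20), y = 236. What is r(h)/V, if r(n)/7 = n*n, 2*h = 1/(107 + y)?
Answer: 1/903544320 ≈ 1.1068e-9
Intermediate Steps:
h = 1/686 (h = 1/(2*(107 + 236)) = (½)/343 = (½)*(1/343) = 1/686 ≈ 0.0014577)
r(n) = 7*n² (r(n) = 7*(n*n) = 7*n²)
V = 13440 (V = -672*(-20) = 13440)
r(h)/V = (7*(1/686)²)/13440 = (7*(1/470596))*(1/13440) = (1/67228)*(1/13440) = 1/903544320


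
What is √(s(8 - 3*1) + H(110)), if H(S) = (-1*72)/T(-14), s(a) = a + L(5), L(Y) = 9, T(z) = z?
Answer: √938/7 ≈ 4.3753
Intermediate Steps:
s(a) = 9 + a (s(a) = a + 9 = 9 + a)
H(S) = 36/7 (H(S) = -1*72/(-14) = -72*(-1/14) = 36/7)
√(s(8 - 3*1) + H(110)) = √((9 + (8 - 3*1)) + 36/7) = √((9 + (8 - 3)) + 36/7) = √((9 + 5) + 36/7) = √(14 + 36/7) = √(134/7) = √938/7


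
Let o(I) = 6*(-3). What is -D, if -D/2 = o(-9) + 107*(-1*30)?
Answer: -6456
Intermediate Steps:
o(I) = -18
D = 6456 (D = -2*(-18 + 107*(-1*30)) = -2*(-18 + 107*(-30)) = -2*(-18 - 3210) = -2*(-3228) = 6456)
-D = -1*6456 = -6456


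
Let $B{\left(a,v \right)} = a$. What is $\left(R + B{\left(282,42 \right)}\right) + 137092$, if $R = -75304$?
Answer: $62070$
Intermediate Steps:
$\left(R + B{\left(282,42 \right)}\right) + 137092 = \left(-75304 + 282\right) + 137092 = -75022 + 137092 = 62070$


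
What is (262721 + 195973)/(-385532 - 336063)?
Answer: -458694/721595 ≈ -0.63567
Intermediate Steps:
(262721 + 195973)/(-385532 - 336063) = 458694/(-721595) = 458694*(-1/721595) = -458694/721595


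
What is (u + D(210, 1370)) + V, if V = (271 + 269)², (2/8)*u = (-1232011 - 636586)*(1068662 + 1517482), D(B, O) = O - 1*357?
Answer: -19329843387259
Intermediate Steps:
D(B, O) = -357 + O (D(B, O) = O - 357 = -357 + O)
u = -19329843679872 (u = 4*((-1232011 - 636586)*(1068662 + 1517482)) = 4*(-1868597*2586144) = 4*(-4832460919968) = -19329843679872)
V = 291600 (V = 540² = 291600)
(u + D(210, 1370)) + V = (-19329843679872 + (-357 + 1370)) + 291600 = (-19329843679872 + 1013) + 291600 = -19329843678859 + 291600 = -19329843387259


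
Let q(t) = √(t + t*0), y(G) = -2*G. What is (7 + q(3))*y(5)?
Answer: -70 - 10*√3 ≈ -87.321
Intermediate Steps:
q(t) = √t (q(t) = √(t + 0) = √t)
(7 + q(3))*y(5) = (7 + √3)*(-2*5) = (7 + √3)*(-10) = -70 - 10*√3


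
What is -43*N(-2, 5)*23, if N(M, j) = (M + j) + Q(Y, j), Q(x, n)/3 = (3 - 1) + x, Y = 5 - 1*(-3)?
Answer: -32637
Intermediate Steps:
Y = 8 (Y = 5 + 3 = 8)
Q(x, n) = 6 + 3*x (Q(x, n) = 3*((3 - 1) + x) = 3*(2 + x) = 6 + 3*x)
N(M, j) = 30 + M + j (N(M, j) = (M + j) + (6 + 3*8) = (M + j) + (6 + 24) = (M + j) + 30 = 30 + M + j)
-43*N(-2, 5)*23 = -43*(30 - 2 + 5)*23 = -43*33*23 = -1419*23 = -32637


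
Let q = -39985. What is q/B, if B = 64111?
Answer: -39985/64111 ≈ -0.62368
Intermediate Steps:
q/B = -39985/64111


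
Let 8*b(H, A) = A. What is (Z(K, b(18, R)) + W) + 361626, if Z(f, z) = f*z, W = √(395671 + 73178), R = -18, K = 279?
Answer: 1443993/4 + √468849 ≈ 3.6168e+5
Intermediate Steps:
W = √468849 ≈ 684.73
b(H, A) = A/8
(Z(K, b(18, R)) + W) + 361626 = (279*((⅛)*(-18)) + √468849) + 361626 = (279*(-9/4) + √468849) + 361626 = (-2511/4 + √468849) + 361626 = 1443993/4 + √468849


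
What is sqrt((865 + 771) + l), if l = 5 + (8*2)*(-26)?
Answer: 35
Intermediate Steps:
l = -411 (l = 5 + 16*(-26) = 5 - 416 = -411)
sqrt((865 + 771) + l) = sqrt((865 + 771) - 411) = sqrt(1636 - 411) = sqrt(1225) = 35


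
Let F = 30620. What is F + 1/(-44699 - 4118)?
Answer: 1494776539/48817 ≈ 30620.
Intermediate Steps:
F + 1/(-44699 - 4118) = 30620 + 1/(-44699 - 4118) = 30620 + 1/(-48817) = 30620 - 1/48817 = 1494776539/48817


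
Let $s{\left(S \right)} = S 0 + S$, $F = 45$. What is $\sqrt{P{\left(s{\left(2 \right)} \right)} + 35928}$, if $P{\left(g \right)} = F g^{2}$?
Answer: $6 \sqrt{1003} \approx 190.02$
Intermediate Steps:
$s{\left(S \right)} = S$ ($s{\left(S \right)} = 0 + S = S$)
$P{\left(g \right)} = 45 g^{2}$
$\sqrt{P{\left(s{\left(2 \right)} \right)} + 35928} = \sqrt{45 \cdot 2^{2} + 35928} = \sqrt{45 \cdot 4 + 35928} = \sqrt{180 + 35928} = \sqrt{36108} = 6 \sqrt{1003}$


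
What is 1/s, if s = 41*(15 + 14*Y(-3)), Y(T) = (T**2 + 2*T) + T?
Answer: 1/615 ≈ 0.0016260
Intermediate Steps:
Y(T) = T**2 + 3*T
s = 615 (s = 41*(15 + 14*(-3*(3 - 3))) = 41*(15 + 14*(-3*0)) = 41*(15 + 14*0) = 41*(15 + 0) = 41*15 = 615)
1/s = 1/615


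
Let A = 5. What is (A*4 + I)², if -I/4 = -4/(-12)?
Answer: 3136/9 ≈ 348.44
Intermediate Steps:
I = -4/3 (I = -(-16)/(-12) = -(-16)*(-1)/12 = -4*⅓ = -4/3 ≈ -1.3333)
(A*4 + I)² = (5*4 - 4/3)² = (20 - 4/3)² = (56/3)² = 3136/9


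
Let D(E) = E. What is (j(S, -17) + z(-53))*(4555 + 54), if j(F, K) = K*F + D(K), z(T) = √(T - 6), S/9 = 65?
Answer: -45914858 + 4609*I*√59 ≈ -4.5915e+7 + 35402.0*I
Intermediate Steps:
S = 585 (S = 9*65 = 585)
z(T) = √(-6 + T)
j(F, K) = K + F*K (j(F, K) = K*F + K = F*K + K = K + F*K)
(j(S, -17) + z(-53))*(4555 + 54) = (-17*(1 + 585) + √(-6 - 53))*(4555 + 54) = (-17*586 + √(-59))*4609 = (-9962 + I*√59)*4609 = -45914858 + 4609*I*√59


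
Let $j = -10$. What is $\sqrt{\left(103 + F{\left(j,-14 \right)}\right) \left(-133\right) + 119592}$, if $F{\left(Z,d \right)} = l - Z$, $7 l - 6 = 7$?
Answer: $2 \sqrt{26079} \approx 322.98$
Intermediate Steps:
$l = \frac{13}{7}$ ($l = \frac{6}{7} + \frac{1}{7} \cdot 7 = \frac{6}{7} + 1 = \frac{13}{7} \approx 1.8571$)
$F{\left(Z,d \right)} = \frac{13}{7} - Z$
$\sqrt{\left(103 + F{\left(j,-14 \right)}\right) \left(-133\right) + 119592} = \sqrt{\left(103 + \left(\frac{13}{7} - -10\right)\right) \left(-133\right) + 119592} = \sqrt{\left(103 + \left(\frac{13}{7} + 10\right)\right) \left(-133\right) + 119592} = \sqrt{\left(103 + \frac{83}{7}\right) \left(-133\right) + 119592} = \sqrt{\frac{804}{7} \left(-133\right) + 119592} = \sqrt{-15276 + 119592} = \sqrt{104316} = 2 \sqrt{26079}$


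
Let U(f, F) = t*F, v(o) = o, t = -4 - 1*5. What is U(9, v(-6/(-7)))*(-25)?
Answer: 1350/7 ≈ 192.86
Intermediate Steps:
t = -9 (t = -4 - 5 = -9)
U(f, F) = -9*F
U(9, v(-6/(-7)))*(-25) = -(-54)/(-7)*(-25) = -(-54)*(-1)/7*(-25) = -9*6/7*(-25) = -54/7*(-25) = 1350/7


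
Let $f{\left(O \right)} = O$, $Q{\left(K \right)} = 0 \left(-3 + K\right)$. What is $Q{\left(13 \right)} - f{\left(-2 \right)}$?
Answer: $2$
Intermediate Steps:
$Q{\left(K \right)} = 0$
$Q{\left(13 \right)} - f{\left(-2 \right)} = 0 - -2 = 0 + 2 = 2$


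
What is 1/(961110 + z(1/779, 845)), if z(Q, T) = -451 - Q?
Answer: 779/748353360 ≈ 1.0410e-6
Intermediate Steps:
1/(961110 + z(1/779, 845)) = 1/(961110 + (-451 - 1/779)) = 1/(961110 - 351330/779) = 1/(748353360/779) = 779/748353360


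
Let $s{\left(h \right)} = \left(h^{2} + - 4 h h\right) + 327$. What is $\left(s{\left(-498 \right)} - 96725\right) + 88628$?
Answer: $-751782$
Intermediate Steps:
$s{\left(h \right)} = 327 - 3 h^{2}$ ($s{\left(h \right)} = \left(h^{2} - 4 h^{2}\right) + 327 = - 3 h^{2} + 327 = 327 - 3 h^{2}$)
$\left(s{\left(-498 \right)} - 96725\right) + 88628 = \left(\left(327 - 3 \left(-498\right)^{2}\right) - 96725\right) + 88628 = \left(\left(327 - 744012\right) - 96725\right) + 88628 = \left(-743685 - 96725\right) + 88628 = -840410 + 88628 = -751782$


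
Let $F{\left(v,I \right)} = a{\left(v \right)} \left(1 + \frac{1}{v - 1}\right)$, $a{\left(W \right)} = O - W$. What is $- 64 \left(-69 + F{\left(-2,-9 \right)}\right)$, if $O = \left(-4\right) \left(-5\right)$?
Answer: $\frac{10432}{3} \approx 3477.3$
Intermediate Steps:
$O = 20$
$a{\left(W \right)} = 20 - W$
$F{\left(v,I \right)} = \left(1 + \frac{1}{-1 + v}\right) \left(20 - v\right)$ ($F{\left(v,I \right)} = \left(20 - v\right) \left(1 + \frac{1}{v - 1}\right) = \left(20 - v\right) \left(1 + \frac{1}{-1 + v}\right) = \left(1 + \frac{1}{-1 + v}\right) \left(20 - v\right)$)
$- 64 \left(-69 + F{\left(-2,-9 \right)}\right) = - 64 \left(-69 - \frac{2 \left(20 - -2\right)}{-1 - 2}\right) = - 64 \left(-69 - \frac{2 \left(20 + 2\right)}{-3}\right) = - 64 \left(-69 - \left(- \frac{2}{3}\right) 22\right) = - 64 \left(-69 + \frac{44}{3}\right) = \left(-64\right) \left(- \frac{163}{3}\right) = \frac{10432}{3}$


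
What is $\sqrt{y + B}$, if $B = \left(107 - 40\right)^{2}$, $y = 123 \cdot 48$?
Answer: $\sqrt{10393} \approx 101.95$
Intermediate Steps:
$y = 5904$
$B = 4489$ ($B = 67^{2} = 4489$)
$\sqrt{y + B} = \sqrt{5904 + 4489} = \sqrt{10393}$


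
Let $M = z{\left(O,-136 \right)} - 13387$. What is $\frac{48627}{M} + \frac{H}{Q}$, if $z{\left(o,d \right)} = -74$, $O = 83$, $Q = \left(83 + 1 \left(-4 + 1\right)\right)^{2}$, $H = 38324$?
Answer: $\frac{17055547}{7179200} \approx 2.3757$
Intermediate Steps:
$Q = 6400$ ($Q = \left(83 + 1 \left(-3\right)\right)^{2} = \left(83 - 3\right)^{2} = 80^{2} = 6400$)
$M = -13461$ ($M = -74 - 13387 = -13461$)
$\frac{48627}{M} + \frac{H}{Q} = \frac{48627}{-13461} + \frac{38324}{6400} = 48627 \left(- \frac{1}{13461}\right) + 38324 \cdot \frac{1}{6400} = - \frac{16209}{4487} + \frac{9581}{1600} = \frac{17055547}{7179200}$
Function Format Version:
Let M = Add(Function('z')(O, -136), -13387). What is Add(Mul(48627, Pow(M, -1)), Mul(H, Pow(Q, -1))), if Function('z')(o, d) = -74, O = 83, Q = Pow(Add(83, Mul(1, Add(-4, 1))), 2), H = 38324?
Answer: Rational(17055547, 7179200) ≈ 2.3757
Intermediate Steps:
Q = 6400 (Q = Pow(Add(83, Mul(1, -3)), 2) = Pow(Add(83, -3), 2) = Pow(80, 2) = 6400)
M = -13461 (M = Add(-74, -13387) = -13461)
Add(Mul(48627, Pow(M, -1)), Mul(H, Pow(Q, -1))) = Add(Mul(48627, Pow(-13461, -1)), Mul(38324, Pow(6400, -1))) = Add(Mul(48627, Rational(-1, 13461)), Mul(38324, Rational(1, 6400))) = Add(Rational(-16209, 4487), Rational(9581, 1600)) = Rational(17055547, 7179200)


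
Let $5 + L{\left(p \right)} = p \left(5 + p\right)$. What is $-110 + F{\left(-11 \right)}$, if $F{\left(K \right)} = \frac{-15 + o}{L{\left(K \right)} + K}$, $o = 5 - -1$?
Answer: $- \frac{5509}{50} \approx -110.18$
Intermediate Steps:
$o = 6$ ($o = 5 + 1 = 6$)
$L{\left(p \right)} = -5 + p \left(5 + p\right)$
$F{\left(K \right)} = - \frac{9}{-5 + K^{2} + 6 K}$ ($F{\left(K \right)} = \frac{-15 + 6}{\left(-5 + K^{2} + 5 K\right) + K} = - \frac{9}{-5 + K^{2} + 6 K}$)
$-110 + F{\left(-11 \right)} = -110 - \frac{9}{-5 + \left(-11\right)^{2} + 6 \left(-11\right)} = -110 - \frac{9}{-5 + 121 - 66} = -110 - \frac{9}{50} = - \frac{5509}{50}$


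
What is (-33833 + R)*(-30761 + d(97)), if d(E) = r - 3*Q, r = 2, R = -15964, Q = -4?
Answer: 1531108359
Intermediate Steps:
d(E) = 14 (d(E) = 2 - 3*(-4) = 2 + 12 = 14)
(-33833 + R)*(-30761 + d(97)) = (-33833 - 15964)*(-30761 + 14) = -49797*(-30747) = 1531108359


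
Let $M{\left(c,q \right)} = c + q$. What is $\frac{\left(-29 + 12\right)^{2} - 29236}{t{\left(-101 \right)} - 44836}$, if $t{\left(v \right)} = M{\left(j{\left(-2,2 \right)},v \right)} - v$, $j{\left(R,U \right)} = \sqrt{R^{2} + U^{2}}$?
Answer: $\frac{324466923}{502566722} + \frac{28947 \sqrt{2}}{1005133444} \approx 0.64566$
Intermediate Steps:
$t{\left(v \right)} = 2 \sqrt{2}$ ($t{\left(v \right)} = \left(\sqrt{\left(-2\right)^{2} + 2^{2}} + v\right) - v = \left(\sqrt{4 + 4} + v\right) - v = \left(\sqrt{8} + v\right) - v = \left(2 \sqrt{2} + v\right) - v = \left(v + 2 \sqrt{2}\right) - v = 2 \sqrt{2}$)
$\frac{\left(-29 + 12\right)^{2} - 29236}{t{\left(-101 \right)} - 44836} = \frac{\left(-29 + 12\right)^{2} - 29236}{2 \sqrt{2} - 44836} = \frac{\left(-17\right)^{2} - 29236}{-44836 + 2 \sqrt{2}} = \frac{289 - 29236}{-44836 + 2 \sqrt{2}} = - \frac{28947}{-44836 + 2 \sqrt{2}}$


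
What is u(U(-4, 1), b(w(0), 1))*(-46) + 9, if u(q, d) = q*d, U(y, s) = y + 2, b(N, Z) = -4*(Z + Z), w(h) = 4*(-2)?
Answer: -727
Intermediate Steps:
w(h) = -8
b(N, Z) = -8*Z
U(y, s) = 2 + y
u(q, d) = d*q
u(U(-4, 1), b(w(0), 1))*(-46) + 9 = ((-8*1)*(2 - 4))*(-46) + 9 = -8*(-2)*(-46) + 9 = 16*(-46) + 9 = -736 + 9 = -727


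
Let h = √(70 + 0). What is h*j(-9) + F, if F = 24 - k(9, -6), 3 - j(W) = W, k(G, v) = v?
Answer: 30 + 12*√70 ≈ 130.40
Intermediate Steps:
h = √70 ≈ 8.3666
j(W) = 3 - W
F = 30 (F = 24 - 1*(-6) = 24 + 6 = 30)
h*j(-9) + F = √70*(3 - 1*(-9)) + 30 = √70*(3 + 9) + 30 = √70*12 + 30 = 12*√70 + 30 = 30 + 12*√70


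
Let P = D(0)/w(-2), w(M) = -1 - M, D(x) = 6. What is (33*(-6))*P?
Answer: -1188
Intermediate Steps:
P = 6 (P = 6/(-1 - 1*(-2)) = 6/(-1 + 2) = 6/1 = 6*1 = 6)
(33*(-6))*P = (33*(-6))*6 = -198*6 = -1188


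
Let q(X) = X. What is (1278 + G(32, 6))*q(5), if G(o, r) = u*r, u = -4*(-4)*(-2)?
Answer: 5430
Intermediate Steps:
u = -32 (u = 16*(-2) = -32)
G(o, r) = -32*r
(1278 + G(32, 6))*q(5) = (1278 - 32*6)*5 = (1278 - 192)*5 = 1086*5 = 5430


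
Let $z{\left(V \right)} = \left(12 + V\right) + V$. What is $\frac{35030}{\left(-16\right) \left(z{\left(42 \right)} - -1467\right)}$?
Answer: $- \frac{17515}{12504} \approx -1.4008$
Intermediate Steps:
$z{\left(V \right)} = 12 + 2 V$
$\frac{35030}{\left(-16\right) \left(z{\left(42 \right)} - -1467\right)} = \frac{35030}{\left(-16\right) \left(\left(12 + 2 \cdot 42\right) - -1467\right)} = \frac{35030}{\left(-16\right) \left(\left(12 + 84\right) + 1467\right)} = \frac{35030}{\left(-16\right) \left(96 + 1467\right)} = \frac{35030}{\left(-16\right) 1563} = \frac{35030}{-25008} = 35030 \left(- \frac{1}{25008}\right) = - \frac{17515}{12504}$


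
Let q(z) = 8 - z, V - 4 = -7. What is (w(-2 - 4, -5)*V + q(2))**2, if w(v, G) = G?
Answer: 441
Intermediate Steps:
V = -3 (V = 4 - 7 = -3)
(w(-2 - 4, -5)*V + q(2))**2 = (-5*(-3) + (8 - 1*2))**2 = (15 + (8 - 2))**2 = (15 + 6)**2 = 21**2 = 441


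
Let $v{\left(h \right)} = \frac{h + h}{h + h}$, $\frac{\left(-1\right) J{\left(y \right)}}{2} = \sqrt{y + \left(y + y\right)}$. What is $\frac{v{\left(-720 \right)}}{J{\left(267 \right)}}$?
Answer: $- \frac{\sqrt{89}}{534} \approx -0.017667$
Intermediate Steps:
$J{\left(y \right)} = - 2 \sqrt{3} \sqrt{y}$ ($J{\left(y \right)} = - 2 \sqrt{y + \left(y + y\right)} = - 2 \sqrt{y + 2 y} = - 2 \sqrt{3 y} = - 2 \sqrt{3} \sqrt{y}$)
$v{\left(h \right)} = 1$ ($v{\left(h \right)} = \frac{2 h}{2 h} = 2 h \frac{1}{2 h} = 1$)
$\frac{v{\left(-720 \right)}}{J{\left(267 \right)}} = 1 \frac{1}{\left(-2\right) \sqrt{3} \sqrt{267}} = 1 \frac{1}{\left(-6\right) \sqrt{89}} = 1 \left(- \frac{\sqrt{89}}{534}\right) = - \frac{\sqrt{89}}{534}$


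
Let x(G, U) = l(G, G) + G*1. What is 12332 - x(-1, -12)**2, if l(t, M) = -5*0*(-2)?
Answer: 12331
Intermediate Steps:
l(t, M) = 0 (l(t, M) = 0*(-2) = 0)
x(G, U) = G (x(G, U) = 0 + G*1 = 0 + G = G)
12332 - x(-1, -12)**2 = 12332 - 1*(-1)**2 = 12332 - 1*1 = 12332 - 1 = 12331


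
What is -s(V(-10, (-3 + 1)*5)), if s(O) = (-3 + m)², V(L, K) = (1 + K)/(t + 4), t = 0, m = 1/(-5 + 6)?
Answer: -4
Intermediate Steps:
m = 1 (m = 1/1 = 1)
V(L, K) = ¼ + K/4 (V(L, K) = (1 + K)/(0 + 4) = (1 + K)/4 = (1 + K)*(¼) = ¼ + K/4)
s(O) = 4 (s(O) = (-3 + 1)² = (-2)² = 4)
-s(V(-10, (-3 + 1)*5)) = -1*4 = -4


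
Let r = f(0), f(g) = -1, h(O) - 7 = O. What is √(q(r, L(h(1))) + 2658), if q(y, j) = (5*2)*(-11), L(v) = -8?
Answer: 14*√13 ≈ 50.478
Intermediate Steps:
h(O) = 7 + O
r = -1
q(y, j) = -110 (q(y, j) = 10*(-11) = -110)
√(q(r, L(h(1))) + 2658) = √(-110 + 2658) = √2548 = 14*√13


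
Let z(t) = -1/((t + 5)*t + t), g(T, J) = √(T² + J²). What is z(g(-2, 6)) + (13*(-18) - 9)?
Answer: -973/4 + 3*√10/40 ≈ -243.01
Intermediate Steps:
g(T, J) = √(J² + T²)
z(t) = -1/(t + t*(5 + t)) (z(t) = -1/((5 + t)*t + t) = -1/(t*(5 + t) + t) = -1/(t + t*(5 + t)))
z(g(-2, 6)) + (13*(-18) - 9) = -1/((√(6² + (-2)²))*(6 + √(6² + (-2)²))) + (13*(-18) - 9) = -1/((√(36 + 4))*(6 + √(36 + 4))) + (-234 - 9) = -1/((√40)*(6 + √40)) - 243 = -1/((2*√10)*(6 + 2*√10)) - 243 = -√10/20/(6 + 2*√10) - 243 = -√10/(20*(6 + 2*√10)) - 243 = -243 - √10/(20*(6 + 2*√10))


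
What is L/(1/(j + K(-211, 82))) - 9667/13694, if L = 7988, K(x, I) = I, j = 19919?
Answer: 2187862818005/13694 ≈ 1.5977e+8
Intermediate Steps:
L/(1/(j + K(-211, 82))) - 9667/13694 = 7988/(1/(19919 + 82)) - 9667/13694 = 7988/(1/20001) - 9667*1/13694 = 7988/(1/20001) - 9667/13694 = 7988*20001 - 9667/13694 = 159767988 - 9667/13694 = 2187862818005/13694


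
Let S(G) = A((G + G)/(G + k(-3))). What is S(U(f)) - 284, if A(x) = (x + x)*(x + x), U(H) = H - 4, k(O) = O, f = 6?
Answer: -220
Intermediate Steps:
U(H) = -4 + H
A(x) = 4*x² (A(x) = (2*x)*(2*x) = 4*x²)
S(G) = 16*G²/(-3 + G)² (S(G) = 4*((G + G)/(G - 3))² = 4*((2*G)/(-3 + G))² = 4*(2*G/(-3 + G))² = 4*(4*G²/(-3 + G)²) = 16*G²/(-3 + G)²)
S(U(f)) - 284 = 16*(-4 + 6)²/(-3 + (-4 + 6))² - 284 = 16*2²/(-3 + 2)² - 284 = 16*4/(-1)² - 284 = 16*4*1 - 284 = 64 - 284 = -220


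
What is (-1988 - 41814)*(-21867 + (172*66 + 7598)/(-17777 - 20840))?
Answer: 36988900651978/38617 ≈ 9.5784e+8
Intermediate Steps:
(-1988 - 41814)*(-21867 + (172*66 + 7598)/(-17777 - 20840)) = -43802*(-21867 + (11352 + 7598)/(-38617)) = -43802*(-21867 + 18950*(-1/38617)) = -43802*(-21867 - 18950/38617) = -43802*(-844456889/38617) = 36988900651978/38617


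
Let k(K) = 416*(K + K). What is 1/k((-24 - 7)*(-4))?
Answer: 1/103168 ≈ 9.6929e-6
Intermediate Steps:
k(K) = 832*K (k(K) = 416*(2*K) = 832*K)
1/k((-24 - 7)*(-4)) = 1/(832*((-24 - 7)*(-4))) = 1/(832*(-31*(-4))) = 1/(832*124) = 1/103168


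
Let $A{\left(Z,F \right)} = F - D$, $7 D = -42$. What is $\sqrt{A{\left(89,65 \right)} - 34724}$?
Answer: $i \sqrt{34653} \approx 186.15 i$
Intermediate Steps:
$D = -6$ ($D = \frac{1}{7} \left(-42\right) = -6$)
$A{\left(Z,F \right)} = 6 + F$ ($A{\left(Z,F \right)} = F - -6 = F + 6 = 6 + F$)
$\sqrt{A{\left(89,65 \right)} - 34724} = \sqrt{\left(6 + 65\right) - 34724} = \sqrt{71 - 34724} = \sqrt{-34653} = i \sqrt{34653}$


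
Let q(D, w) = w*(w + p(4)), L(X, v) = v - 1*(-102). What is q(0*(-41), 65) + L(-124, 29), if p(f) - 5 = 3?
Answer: 4876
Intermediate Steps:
p(f) = 8 (p(f) = 5 + 3 = 8)
L(X, v) = 102 + v (L(X, v) = v + 102 = 102 + v)
q(D, w) = w*(8 + w) (q(D, w) = w*(w + 8) = w*(8 + w))
q(0*(-41), 65) + L(-124, 29) = 65*(8 + 65) + (102 + 29) = 65*73 + 131 = 4745 + 131 = 4876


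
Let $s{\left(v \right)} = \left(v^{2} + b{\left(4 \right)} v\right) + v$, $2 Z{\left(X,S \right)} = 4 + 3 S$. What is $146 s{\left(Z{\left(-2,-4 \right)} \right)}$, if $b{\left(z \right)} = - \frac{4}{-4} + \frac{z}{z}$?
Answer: $584$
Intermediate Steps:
$Z{\left(X,S \right)} = 2 + \frac{3 S}{2}$ ($Z{\left(X,S \right)} = \frac{4 + 3 S}{2} = 2 + \frac{3 S}{2}$)
$b{\left(z \right)} = 2$ ($b{\left(z \right)} = \left(-4\right) \left(- \frac{1}{4}\right) + 1 = 1 + 1 = 2$)
$s{\left(v \right)} = v^{2} + 3 v$ ($s{\left(v \right)} = \left(v^{2} + 2 v\right) + v = v^{2} + 3 v$)
$146 s{\left(Z{\left(-2,-4 \right)} \right)} = 146 \left(2 + \frac{3}{2} \left(-4\right)\right) \left(3 + \left(2 + \frac{3}{2} \left(-4\right)\right)\right) = 146 \left(2 - 6\right) \left(3 + \left(2 - 6\right)\right) = 146 \left(- 4 \left(3 - 4\right)\right) = 146 \left(\left(-4\right) \left(-1\right)\right) = 146 \cdot 4 = 584$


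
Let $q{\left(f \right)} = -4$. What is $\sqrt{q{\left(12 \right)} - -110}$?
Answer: $\sqrt{106} \approx 10.296$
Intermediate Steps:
$\sqrt{q{\left(12 \right)} - -110} = \sqrt{-4 - -110} = \sqrt{-4 + 110} = \sqrt{106}$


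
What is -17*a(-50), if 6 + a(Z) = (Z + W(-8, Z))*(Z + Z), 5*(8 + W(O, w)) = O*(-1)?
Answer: -95778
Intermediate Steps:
W(O, w) = -8 - O/5 (W(O, w) = -8 + (O*(-1))/5 = -8 + (-O)/5 = -8 - O/5)
a(Z) = -6 + 2*Z*(-32/5 + Z) (a(Z) = -6 + (Z + (-8 - ⅕*(-8)))*(Z + Z) = -6 + (Z + (-8 + 8/5))*(2*Z) = -6 + (Z - 32/5)*(2*Z) = -6 + (-32/5 + Z)*(2*Z) = -6 + 2*Z*(-32/5 + Z))
-17*a(-50) = -17*(-6 + 2*(-50)² - 64/5*(-50)) = -17*(-6 + 2*2500 + 640) = -17*(-6 + 5000 + 640) = -17*5634 = -95778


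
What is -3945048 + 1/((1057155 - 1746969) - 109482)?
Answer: -3153261086209/799296 ≈ -3.9450e+6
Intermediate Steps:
-3945048 + 1/((1057155 - 1746969) - 109482) = -3945048 + 1/(-689814 - 109482) = -3945048 + 1/(-799296) = -3945048 - 1/799296 = -3153261086209/799296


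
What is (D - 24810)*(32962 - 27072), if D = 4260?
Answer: -121039500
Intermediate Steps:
(D - 24810)*(32962 - 27072) = (4260 - 24810)*(32962 - 27072) = -20550*5890 = -121039500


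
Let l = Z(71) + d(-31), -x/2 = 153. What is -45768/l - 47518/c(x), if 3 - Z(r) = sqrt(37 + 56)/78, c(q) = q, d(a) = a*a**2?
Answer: 43177223096701615/275322732919353 - 1189968*sqrt(93)/1799494986401 ≈ 156.82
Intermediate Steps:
d(a) = a**3
x = -306 (x = -2*153 = -306)
Z(r) = 3 - sqrt(93)/78 (Z(r) = 3 - sqrt(37 + 56)/78 = 3 - sqrt(93)/78)
l = -29788 - sqrt(93)/78 (l = (3 - sqrt(93)/78) + (-31)**3 = (3 - sqrt(93)/78) - 29791 = -29788 - sqrt(93)/78 ≈ -29788.)
-45768/l - 47518/c(x) = -45768/(-29788 - sqrt(93)/78) - 47518/(-306) = -45768/(-29788 - sqrt(93)/78) - 47518*(-1/306) = -45768/(-29788 - sqrt(93)/78) + 23759/153 = 23759/153 - 45768/(-29788 - sqrt(93)/78)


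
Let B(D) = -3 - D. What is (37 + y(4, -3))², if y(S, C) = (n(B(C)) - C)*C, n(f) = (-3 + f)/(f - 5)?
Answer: 17161/25 ≈ 686.44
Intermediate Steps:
n(f) = (-3 + f)/(-5 + f)
y(S, C) = C*(-C + (-6 - C)/(-8 - C)) (y(S, C) = ((-3 + (-3 - C))/(-5 + (-3 - C)) - C)*C = ((-6 - C)/(-8 - C) - C)*C = (-C + (-6 - C)/(-8 - C))*C = C*(-C + (-6 - C)/(-8 - C)))
(37 + y(4, -3))² = (37 - 3*(6 - 1*(-3)² - 7*(-3))/(8 - 3))² = (37 - 3*(6 - 1*9 + 21)/5)² = (37 - 3*⅕*(6 - 9 + 21))² = (37 - 3*⅕*18)² = (37 - 54/5)² = (131/5)² = 17161/25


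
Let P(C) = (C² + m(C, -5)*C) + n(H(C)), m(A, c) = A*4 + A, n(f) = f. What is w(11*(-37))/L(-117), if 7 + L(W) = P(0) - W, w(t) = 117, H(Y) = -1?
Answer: 117/109 ≈ 1.0734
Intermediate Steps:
m(A, c) = 5*A (m(A, c) = 4*A + A = 5*A)
P(C) = -1 + 6*C² (P(C) = (C² + (5*C)*C) - 1 = (C² + 5*C²) - 1 = 6*C² - 1 = -1 + 6*C²)
L(W) = -8 - W (L(W) = -7 + ((-1 + 6*0²) - W) = -7 + ((-1 + 6*0) - W) = -7 + ((-1 + 0) - W) = -7 + (-1 - W) = -8 - W)
w(11*(-37))/L(-117) = 117/(-8 - 1*(-117)) = 117/(-8 + 117) = 117/109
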